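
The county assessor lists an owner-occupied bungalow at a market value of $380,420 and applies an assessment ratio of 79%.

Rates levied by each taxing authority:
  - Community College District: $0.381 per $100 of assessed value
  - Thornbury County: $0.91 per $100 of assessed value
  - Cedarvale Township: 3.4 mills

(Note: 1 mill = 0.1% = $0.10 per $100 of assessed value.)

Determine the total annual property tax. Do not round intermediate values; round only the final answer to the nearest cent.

Assessed value = $380,420 × 0.79 = $300,531.8
Community College District: $300,531.8 × 0.00381 = $1,145.026158
Thornbury County: $300,531.8 × 0.0091 = $2,734.83938
Cedarvale Township: $300,531.8 × 0.0034 = $1,021.80812
Total = $4,901.673658

$4,901.67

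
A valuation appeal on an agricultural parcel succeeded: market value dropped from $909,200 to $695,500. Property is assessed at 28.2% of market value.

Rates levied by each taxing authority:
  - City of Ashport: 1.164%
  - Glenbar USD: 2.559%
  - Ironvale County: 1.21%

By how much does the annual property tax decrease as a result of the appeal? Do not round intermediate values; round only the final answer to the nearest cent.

Old assessed value = $909,200 × 0.282 = $256,394.4
New assessed value = $695,500 × 0.282 = $196,131
Combined rate = 0.01164 + 0.02559 + 0.0121 = 0.04933
Old tax = $256,394.4 × 0.04933 = $12,647.935752
New tax = $196,131 × 0.04933 = $9,675.14223
Reduction = $12,647.935752 − $9,675.14223 = $2,972.793522

$2,972.79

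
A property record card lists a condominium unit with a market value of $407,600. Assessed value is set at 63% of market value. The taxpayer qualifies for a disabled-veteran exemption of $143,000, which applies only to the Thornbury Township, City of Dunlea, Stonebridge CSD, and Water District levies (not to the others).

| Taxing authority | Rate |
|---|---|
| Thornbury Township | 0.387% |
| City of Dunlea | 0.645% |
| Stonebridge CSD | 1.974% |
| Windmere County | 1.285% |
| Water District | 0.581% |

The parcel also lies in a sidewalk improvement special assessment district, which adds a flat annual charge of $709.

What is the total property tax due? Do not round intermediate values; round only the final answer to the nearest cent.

Assessed value = $407,600 × 0.63 = $256,788
Thornbury Township: ($256,788 − $143,000) × 0.00387 = $113,788 × 0.00387 = $440.35956
City of Dunlea: ($256,788 − $143,000) × 0.00645 = $113,788 × 0.00645 = $733.9326
Stonebridge CSD: ($256,788 − $143,000) × 0.01974 = $113,788 × 0.01974 = $2,246.17512
Windmere County: $256,788 × 0.01285 = $3,299.7258
Water District: ($256,788 − $143,000) × 0.00581 = $113,788 × 0.00581 = $661.10828
Levies subtotal = $7,381.30136
Total = $7,381.30136 + $709 = $8,090.30136

$8,090.30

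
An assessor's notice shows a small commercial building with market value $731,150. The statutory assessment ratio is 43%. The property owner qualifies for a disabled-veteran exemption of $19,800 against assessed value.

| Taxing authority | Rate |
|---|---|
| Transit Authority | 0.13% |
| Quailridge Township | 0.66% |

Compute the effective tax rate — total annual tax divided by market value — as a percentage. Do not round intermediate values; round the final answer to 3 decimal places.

0.318%

Assessed value = $731,150 × 0.43 = $314,394.5
Taxable value = $314,394.5 − $19,800 = $294,594.5
Transit Authority: $294,594.5 × 0.0013 = $382.97285
Quailridge Township: $294,594.5 × 0.0066 = $1,944.3237
Total tax = $2,327.29655
Effective rate = $2,327.29655 ÷ $731,150 = 0.318% of market value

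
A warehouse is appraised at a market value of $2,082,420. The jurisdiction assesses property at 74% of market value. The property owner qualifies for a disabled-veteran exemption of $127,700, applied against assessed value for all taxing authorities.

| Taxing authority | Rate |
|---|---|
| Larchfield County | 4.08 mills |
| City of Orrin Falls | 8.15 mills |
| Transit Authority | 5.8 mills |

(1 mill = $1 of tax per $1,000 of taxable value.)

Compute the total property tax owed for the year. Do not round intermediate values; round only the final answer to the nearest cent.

$25,481.63

Assessed value = $2,082,420 × 0.74 = $1,540,990.8
Taxable value = $1,540,990.8 − $127,700 = $1,413,290.8
Larchfield County: $1,413,290.8 × 0.00408 = $5,766.226464
City of Orrin Falls: $1,413,290.8 × 0.00815 = $11,518.32002
Transit Authority: $1,413,290.8 × 0.0058 = $8,197.08664
Total = $5,766.226464 + $11,518.32002 + $8,197.08664 = $25,481.633124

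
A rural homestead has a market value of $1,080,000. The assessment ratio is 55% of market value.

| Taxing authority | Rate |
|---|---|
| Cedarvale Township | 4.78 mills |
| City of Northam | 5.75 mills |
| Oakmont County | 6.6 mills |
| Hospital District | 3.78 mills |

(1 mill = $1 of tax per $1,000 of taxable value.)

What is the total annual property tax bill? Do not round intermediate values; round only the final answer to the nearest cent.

$12,420.54

Assessed value = $1,080,000 × 0.55 = $594,000
Cedarvale Township: $594,000 × 0.00478 = $2,839.32
City of Northam: $594,000 × 0.00575 = $3,415.5
Oakmont County: $594,000 × 0.0066 = $3,920.4
Hospital District: $594,000 × 0.00378 = $2,245.32
Total = $2,839.32 + $3,415.5 + $3,920.4 + $2,245.32 = $12,420.54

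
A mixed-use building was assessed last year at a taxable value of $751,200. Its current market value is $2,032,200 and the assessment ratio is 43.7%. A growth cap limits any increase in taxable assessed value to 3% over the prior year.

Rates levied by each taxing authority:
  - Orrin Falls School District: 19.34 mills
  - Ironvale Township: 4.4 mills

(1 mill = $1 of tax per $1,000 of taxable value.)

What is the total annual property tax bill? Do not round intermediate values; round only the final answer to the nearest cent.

Uncapped assessed value = $2,032,200 × 0.437 = $888,071.4
Cap limit = $751,200 × 1.03 = $773,736
Taxable assessed value = min($888,071.4, $773,736) = $773,736 (cap binds)
Orrin Falls School District: $773,736 × 0.01934 = $14,964.05424
Ironvale Township: $773,736 × 0.0044 = $3,404.4384
Total = $18,368.49264

$18,368.49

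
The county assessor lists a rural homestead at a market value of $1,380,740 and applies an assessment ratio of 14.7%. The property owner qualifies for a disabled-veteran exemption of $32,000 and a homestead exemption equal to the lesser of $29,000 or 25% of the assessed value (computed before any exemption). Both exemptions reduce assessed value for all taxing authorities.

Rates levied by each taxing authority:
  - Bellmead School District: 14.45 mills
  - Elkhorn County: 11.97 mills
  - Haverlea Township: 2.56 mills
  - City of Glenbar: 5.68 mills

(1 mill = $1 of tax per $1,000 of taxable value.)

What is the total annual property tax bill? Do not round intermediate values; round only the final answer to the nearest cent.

Assessed value = $1,380,740 × 0.147 = $202,968.78
Homestead exemption = min($29,000, 25% × $202,968.78) = min($29,000, $50,742.195) = $29,000 (dollar cap binds)
Taxable value = $202,968.78 − $32,000 − $29,000 = $141,968.78
Bellmead School District: $141,968.78 × 0.01445 = $2,051.448871
Elkhorn County: $141,968.78 × 0.01197 = $1,699.3662966
Haverlea Township: $141,968.78 × 0.00256 = $363.4400768
City of Glenbar: $141,968.78 × 0.00568 = $806.3826704
Total = $4,920.6379148

$4,920.64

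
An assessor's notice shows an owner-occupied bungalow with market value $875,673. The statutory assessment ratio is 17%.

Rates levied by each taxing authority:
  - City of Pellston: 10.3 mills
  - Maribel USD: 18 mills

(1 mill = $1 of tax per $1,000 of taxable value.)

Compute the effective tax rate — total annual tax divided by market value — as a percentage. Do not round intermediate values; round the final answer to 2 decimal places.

0.48%

Assessed value = $875,673 × 0.17 = $148,864.41
City of Pellston: $148,864.41 × 0.0103 = $1,533.303423
Maribel USD: $148,864.41 × 0.018 = $2,679.55938
Total tax = $4,212.862803
Effective rate = $4,212.862803 ÷ $875,673 = 0.48% of market value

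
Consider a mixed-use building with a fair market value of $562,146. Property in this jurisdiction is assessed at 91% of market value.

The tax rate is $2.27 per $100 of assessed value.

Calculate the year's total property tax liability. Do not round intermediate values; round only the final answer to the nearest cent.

Assessed value = $562,146 × 0.91 = $511,552.86
Tax = $511,552.86 × 0.0227 = $11,612.249922

$11,612.25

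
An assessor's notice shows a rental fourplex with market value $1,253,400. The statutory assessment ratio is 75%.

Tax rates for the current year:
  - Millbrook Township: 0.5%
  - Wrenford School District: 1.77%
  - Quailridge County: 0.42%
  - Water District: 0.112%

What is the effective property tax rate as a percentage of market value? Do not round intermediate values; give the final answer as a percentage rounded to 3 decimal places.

Assessed value = $1,253,400 × 0.75 = $940,050
Millbrook Township: $940,050 × 0.005 = $4,700.25
Wrenford School District: $940,050 × 0.0177 = $16,638.885
Quailridge County: $940,050 × 0.0042 = $3,948.21
Water District: $940,050 × 0.00112 = $1,052.856
Total tax = $26,340.201
Effective rate = $26,340.201 ÷ $1,253,400 = 2.102% of market value

2.102%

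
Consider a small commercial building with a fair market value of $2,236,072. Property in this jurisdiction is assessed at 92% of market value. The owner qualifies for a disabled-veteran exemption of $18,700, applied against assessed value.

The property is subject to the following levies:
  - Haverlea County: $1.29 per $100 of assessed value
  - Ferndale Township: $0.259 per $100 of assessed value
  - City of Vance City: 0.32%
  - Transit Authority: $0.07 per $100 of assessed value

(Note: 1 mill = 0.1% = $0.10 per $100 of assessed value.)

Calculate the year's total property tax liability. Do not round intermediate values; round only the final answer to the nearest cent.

$39,526.25

Assessed value = $2,236,072 × 0.92 = $2,057,186.24
Taxable value = $2,057,186.24 − $18,700 = $2,038,486.24
Haverlea County: $2,038,486.24 × 0.0129 = $26,296.472496
Ferndale Township: $2,038,486.24 × 0.00259 = $5,279.6793616
City of Vance City: $2,038,486.24 × 0.0032 = $6,523.155968
Transit Authority: $2,038,486.24 × 0.0007 = $1,426.940368
Total = $39,526.2481936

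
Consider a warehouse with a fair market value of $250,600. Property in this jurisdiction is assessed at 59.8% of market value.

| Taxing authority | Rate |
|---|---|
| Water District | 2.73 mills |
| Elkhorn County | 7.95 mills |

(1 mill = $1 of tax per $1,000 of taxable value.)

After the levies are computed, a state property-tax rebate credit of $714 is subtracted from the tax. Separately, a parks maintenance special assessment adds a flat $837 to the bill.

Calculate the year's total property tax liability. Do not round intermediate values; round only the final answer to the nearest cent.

Assessed value = $250,600 × 0.598 = $149,858.8
Water District: $149,858.8 × 0.00273 = $409.114524
Elkhorn County: $149,858.8 × 0.00795 = $1,191.37746
Levies subtotal = $1,600.491984
After credit = $1,600.491984 − $714 = $886.491984
Total = $886.491984 + $837 = $1,723.491984

$1,723.49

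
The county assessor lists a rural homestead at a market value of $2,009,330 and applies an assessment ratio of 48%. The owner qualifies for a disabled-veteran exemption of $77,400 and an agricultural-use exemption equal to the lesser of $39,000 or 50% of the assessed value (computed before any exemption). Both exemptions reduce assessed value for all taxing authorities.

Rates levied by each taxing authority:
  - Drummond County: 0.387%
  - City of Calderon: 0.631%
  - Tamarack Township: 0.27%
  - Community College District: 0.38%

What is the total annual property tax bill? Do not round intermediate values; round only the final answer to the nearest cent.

Assessed value = $2,009,330 × 0.48 = $964,478.4
Agricultural-use exemption = min($39,000, 50% × $964,478.4) = min($39,000, $482,239.2) = $39,000 (dollar cap binds)
Taxable value = $964,478.4 − $77,400 − $39,000 = $848,078.4
Drummond County: $848,078.4 × 0.00387 = $3,282.063408
City of Calderon: $848,078.4 × 0.00631 = $5,351.374704
Tamarack Township: $848,078.4 × 0.0027 = $2,289.81168
Community College District: $848,078.4 × 0.0038 = $3,222.69792
Total = $14,145.947712

$14,145.95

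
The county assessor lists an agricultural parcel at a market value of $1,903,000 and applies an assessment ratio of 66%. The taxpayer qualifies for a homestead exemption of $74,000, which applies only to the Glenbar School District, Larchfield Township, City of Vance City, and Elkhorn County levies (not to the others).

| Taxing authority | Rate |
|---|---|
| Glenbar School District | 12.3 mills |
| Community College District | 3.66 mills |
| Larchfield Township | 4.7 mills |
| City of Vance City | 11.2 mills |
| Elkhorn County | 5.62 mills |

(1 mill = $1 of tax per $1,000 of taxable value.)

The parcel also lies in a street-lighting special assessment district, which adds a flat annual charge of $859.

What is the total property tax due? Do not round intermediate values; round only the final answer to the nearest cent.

Assessed value = $1,903,000 × 0.66 = $1,255,980
Glenbar School District: ($1,255,980 − $74,000) × 0.0123 = $1,181,980 × 0.0123 = $14,538.354
Community College District: $1,255,980 × 0.00366 = $4,596.8868
Larchfield Township: ($1,255,980 − $74,000) × 0.0047 = $1,181,980 × 0.0047 = $5,555.306
City of Vance City: ($1,255,980 − $74,000) × 0.0112 = $1,181,980 × 0.0112 = $13,238.176
Elkhorn County: ($1,255,980 − $74,000) × 0.00562 = $1,181,980 × 0.00562 = $6,642.7276
Levies subtotal = $44,571.4504
Total = $44,571.4504 + $859 = $45,430.4504

$45,430.45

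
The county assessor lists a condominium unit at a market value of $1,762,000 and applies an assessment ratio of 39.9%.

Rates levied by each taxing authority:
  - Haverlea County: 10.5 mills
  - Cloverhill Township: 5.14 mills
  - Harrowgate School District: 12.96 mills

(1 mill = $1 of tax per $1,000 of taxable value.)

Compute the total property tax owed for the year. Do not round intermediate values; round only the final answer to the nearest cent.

Assessed value = $1,762,000 × 0.399 = $703,038
Haverlea County: $703,038 × 0.0105 = $7,381.899
Cloverhill Township: $703,038 × 0.00514 = $3,613.61532
Harrowgate School District: $703,038 × 0.01296 = $9,111.37248
Total = $7,381.899 + $3,613.61532 + $9,111.37248 = $20,106.8868

$20,106.89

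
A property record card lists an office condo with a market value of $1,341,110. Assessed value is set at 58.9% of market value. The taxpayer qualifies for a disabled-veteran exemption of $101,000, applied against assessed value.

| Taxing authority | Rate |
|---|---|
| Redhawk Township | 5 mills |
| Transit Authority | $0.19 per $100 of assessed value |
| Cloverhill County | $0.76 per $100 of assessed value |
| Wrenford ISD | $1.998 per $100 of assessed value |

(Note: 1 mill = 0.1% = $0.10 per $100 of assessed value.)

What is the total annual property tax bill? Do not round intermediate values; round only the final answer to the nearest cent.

Assessed value = $1,341,110 × 0.589 = $789,913.79
Taxable value = $789,913.79 − $101,000 = $688,913.79
Redhawk Township: $688,913.79 × 0.005 = $3,444.56895
Transit Authority: $688,913.79 × 0.0019 = $1,308.936201
Cloverhill County: $688,913.79 × 0.0076 = $5,235.744804
Wrenford ISD: $688,913.79 × 0.01998 = $13,764.4975242
Total = $23,753.7474792

$23,753.75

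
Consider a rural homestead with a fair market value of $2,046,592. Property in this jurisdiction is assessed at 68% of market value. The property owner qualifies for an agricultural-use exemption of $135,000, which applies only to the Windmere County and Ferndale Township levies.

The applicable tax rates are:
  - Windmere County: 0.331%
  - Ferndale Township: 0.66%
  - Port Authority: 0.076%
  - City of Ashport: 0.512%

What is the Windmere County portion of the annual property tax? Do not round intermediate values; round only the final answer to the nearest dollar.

Assessed value = $2,046,592 × 0.68 = $1,391,682.56
Windmere County taxable value = $1,391,682.56 − $135,000 = $1,256,682.56
Windmere County levy = $1,256,682.56 × 0.00331 = $4,159.6192736

$4,160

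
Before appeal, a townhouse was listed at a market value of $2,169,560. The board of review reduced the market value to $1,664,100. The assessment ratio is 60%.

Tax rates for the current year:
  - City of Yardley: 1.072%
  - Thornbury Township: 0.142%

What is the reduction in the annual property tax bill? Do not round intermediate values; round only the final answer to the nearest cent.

Old assessed value = $2,169,560 × 0.6 = $1,301,736
New assessed value = $1,664,100 × 0.6 = $998,460
Combined rate = 0.01072 + 0.00142 = 0.01214
Old tax = $1,301,736 × 0.01214 = $15,803.07504
New tax = $998,460 × 0.01214 = $12,121.3044
Reduction = $15,803.07504 − $12,121.3044 = $3,681.77064

$3,681.77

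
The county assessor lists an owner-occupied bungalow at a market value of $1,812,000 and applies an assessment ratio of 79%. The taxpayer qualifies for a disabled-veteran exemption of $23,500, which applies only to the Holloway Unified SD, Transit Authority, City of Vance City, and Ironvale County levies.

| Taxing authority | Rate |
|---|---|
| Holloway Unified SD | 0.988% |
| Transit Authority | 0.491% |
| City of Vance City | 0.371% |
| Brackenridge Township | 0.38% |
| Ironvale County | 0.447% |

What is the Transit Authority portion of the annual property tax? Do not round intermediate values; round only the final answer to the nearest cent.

$6,913.18

Assessed value = $1,812,000 × 0.79 = $1,431,480
Transit Authority taxable value = $1,431,480 − $23,500 = $1,407,980
Transit Authority levy = $1,407,980 × 0.00491 = $6,913.1818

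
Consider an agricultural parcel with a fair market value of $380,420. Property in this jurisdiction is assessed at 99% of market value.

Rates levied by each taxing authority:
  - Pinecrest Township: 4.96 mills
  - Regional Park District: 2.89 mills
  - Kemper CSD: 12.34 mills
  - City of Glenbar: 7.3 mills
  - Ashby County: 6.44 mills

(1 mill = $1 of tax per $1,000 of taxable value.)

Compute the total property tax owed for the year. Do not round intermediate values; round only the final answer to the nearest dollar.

Assessed value = $380,420 × 0.99 = $376,615.8
Pinecrest Township: $376,615.8 × 0.00496 = $1,868.014368
Regional Park District: $376,615.8 × 0.00289 = $1,088.419662
Kemper CSD: $376,615.8 × 0.01234 = $4,647.438972
City of Glenbar: $376,615.8 × 0.0073 = $2,749.29534
Ashby County: $376,615.8 × 0.00644 = $2,425.405752
Total = $1,868.014368 + $1,088.419662 + $4,647.438972 + $2,749.29534 + $2,425.405752 = $12,778.574094

$12,779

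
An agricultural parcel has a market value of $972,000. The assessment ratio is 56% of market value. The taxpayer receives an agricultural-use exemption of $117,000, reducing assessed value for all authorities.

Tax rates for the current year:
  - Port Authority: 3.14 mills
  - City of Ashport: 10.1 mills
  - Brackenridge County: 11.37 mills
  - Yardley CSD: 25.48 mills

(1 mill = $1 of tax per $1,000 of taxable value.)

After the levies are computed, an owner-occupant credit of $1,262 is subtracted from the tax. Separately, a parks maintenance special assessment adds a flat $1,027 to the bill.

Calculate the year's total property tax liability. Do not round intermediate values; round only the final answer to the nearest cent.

Assessed value = $972,000 × 0.56 = $544,320
Taxable value = $544,320 − $117,000 = $427,320
Port Authority: $427,320 × 0.00314 = $1,341.7848
City of Ashport: $427,320 × 0.0101 = $4,315.932
Brackenridge County: $427,320 × 0.01137 = $4,858.6284
Yardley CSD: $427,320 × 0.02548 = $10,888.1136
Levies subtotal = $21,404.4588
After credit = $21,404.4588 − $1,262 = $20,142.4588
Total = $20,142.4588 + $1,027 = $21,169.4588

$21,169.46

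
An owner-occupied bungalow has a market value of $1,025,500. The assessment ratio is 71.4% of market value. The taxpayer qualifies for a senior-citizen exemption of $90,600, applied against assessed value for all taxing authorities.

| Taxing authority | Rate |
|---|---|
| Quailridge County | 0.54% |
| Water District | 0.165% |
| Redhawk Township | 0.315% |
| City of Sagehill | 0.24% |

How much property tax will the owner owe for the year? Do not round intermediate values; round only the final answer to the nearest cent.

Assessed value = $1,025,500 × 0.714 = $732,207
Taxable value = $732,207 − $90,600 = $641,607
Quailridge County: $641,607 × 0.0054 = $3,464.6778
Water District: $641,607 × 0.00165 = $1,058.65155
Redhawk Township: $641,607 × 0.00315 = $2,021.06205
City of Sagehill: $641,607 × 0.0024 = $1,539.8568
Total = $3,464.6778 + $1,058.65155 + $2,021.06205 + $1,539.8568 = $8,084.2482

$8,084.25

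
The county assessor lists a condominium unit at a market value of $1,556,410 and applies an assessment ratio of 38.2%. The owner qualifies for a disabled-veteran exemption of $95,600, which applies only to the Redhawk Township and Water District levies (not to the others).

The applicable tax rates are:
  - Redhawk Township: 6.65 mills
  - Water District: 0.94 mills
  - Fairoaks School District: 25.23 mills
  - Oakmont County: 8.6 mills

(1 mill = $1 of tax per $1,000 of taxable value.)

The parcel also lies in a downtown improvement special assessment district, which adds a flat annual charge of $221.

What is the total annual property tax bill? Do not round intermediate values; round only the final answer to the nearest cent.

Assessed value = $1,556,410 × 0.382 = $594,548.62
Redhawk Township: ($594,548.62 − $95,600) × 0.00665 = $498,948.62 × 0.00665 = $3,318.008323
Water District: ($594,548.62 − $95,600) × 0.00094 = $498,948.62 × 0.00094 = $469.0117028
Fairoaks School District: $594,548.62 × 0.02523 = $15,000.4616826
Oakmont County: $594,548.62 × 0.0086 = $5,113.118132
Levies subtotal = $23,900.5998404
Total = $23,900.5998404 + $221 = $24,121.5998404

$24,121.60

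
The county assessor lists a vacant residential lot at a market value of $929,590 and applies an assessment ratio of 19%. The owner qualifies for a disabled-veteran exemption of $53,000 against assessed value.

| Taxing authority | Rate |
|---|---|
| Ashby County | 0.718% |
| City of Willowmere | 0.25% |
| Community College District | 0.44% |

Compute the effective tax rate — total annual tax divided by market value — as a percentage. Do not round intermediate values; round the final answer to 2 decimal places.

Assessed value = $929,590 × 0.19 = $176,622.1
Taxable value = $176,622.1 − $53,000 = $123,622.1
Ashby County: $123,622.1 × 0.00718 = $887.606678
City of Willowmere: $123,622.1 × 0.0025 = $309.05525
Community College District: $123,622.1 × 0.0044 = $543.93724
Total tax = $1,740.599168
Effective rate = $1,740.599168 ÷ $929,590 = 0.19% of market value

0.19%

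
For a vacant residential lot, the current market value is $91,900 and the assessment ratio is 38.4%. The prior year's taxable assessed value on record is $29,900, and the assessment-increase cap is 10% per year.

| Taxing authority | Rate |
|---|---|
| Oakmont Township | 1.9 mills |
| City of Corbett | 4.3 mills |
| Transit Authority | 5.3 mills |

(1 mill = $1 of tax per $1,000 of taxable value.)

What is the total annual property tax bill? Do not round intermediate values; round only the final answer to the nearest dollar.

Uncapped assessed value = $91,900 × 0.384 = $35,289.6
Cap limit = $29,900 × 1.1 = $32,890
Taxable assessed value = min($35,289.6, $32,890) = $32,890 (cap binds)
Oakmont Township: $32,890 × 0.0019 = $62.491
City of Corbett: $32,890 × 0.0043 = $141.427
Transit Authority: $32,890 × 0.0053 = $174.317
Total = $378.235

$378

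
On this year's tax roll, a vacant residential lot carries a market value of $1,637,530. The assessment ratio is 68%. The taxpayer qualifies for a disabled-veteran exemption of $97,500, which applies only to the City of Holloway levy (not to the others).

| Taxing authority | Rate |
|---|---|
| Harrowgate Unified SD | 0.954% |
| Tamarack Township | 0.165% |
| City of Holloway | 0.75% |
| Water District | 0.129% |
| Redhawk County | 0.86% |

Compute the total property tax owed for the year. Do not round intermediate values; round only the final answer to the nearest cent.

$31,093.16

Assessed value = $1,637,530 × 0.68 = $1,113,520.4
Harrowgate Unified SD: $1,113,520.4 × 0.00954 = $10,622.984616
Tamarack Township: $1,113,520.4 × 0.00165 = $1,837.30866
City of Holloway: ($1,113,520.4 − $97,500) × 0.0075 = $1,016,020.4 × 0.0075 = $7,620.153
Water District: $1,113,520.4 × 0.00129 = $1,436.441316
Redhawk County: $1,113,520.4 × 0.0086 = $9,576.27544
Total = $31,093.163032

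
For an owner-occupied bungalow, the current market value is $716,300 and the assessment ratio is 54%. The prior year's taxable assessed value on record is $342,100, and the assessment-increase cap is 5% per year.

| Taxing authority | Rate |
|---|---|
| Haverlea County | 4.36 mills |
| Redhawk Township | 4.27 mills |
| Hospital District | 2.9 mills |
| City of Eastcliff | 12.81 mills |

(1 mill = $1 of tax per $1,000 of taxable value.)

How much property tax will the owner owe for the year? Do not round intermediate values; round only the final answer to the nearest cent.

$8,743.05

Uncapped assessed value = $716,300 × 0.54 = $386,802
Cap limit = $342,100 × 1.05 = $359,205
Taxable assessed value = min($386,802, $359,205) = $359,205 (cap binds)
Haverlea County: $359,205 × 0.00436 = $1,566.1338
Redhawk Township: $359,205 × 0.00427 = $1,533.80535
Hospital District: $359,205 × 0.0029 = $1,041.6945
City of Eastcliff: $359,205 × 0.01281 = $4,601.41605
Total = $8,743.0497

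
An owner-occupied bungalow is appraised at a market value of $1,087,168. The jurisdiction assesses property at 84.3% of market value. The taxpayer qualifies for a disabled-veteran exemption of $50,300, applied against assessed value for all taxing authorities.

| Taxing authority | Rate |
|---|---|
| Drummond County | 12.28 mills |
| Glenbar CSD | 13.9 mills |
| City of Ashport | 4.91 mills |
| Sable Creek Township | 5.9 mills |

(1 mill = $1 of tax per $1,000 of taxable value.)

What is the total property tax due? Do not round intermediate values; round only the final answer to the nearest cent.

Assessed value = $1,087,168 × 0.843 = $916,482.624
Taxable value = $916,482.624 − $50,300 = $866,182.624
Drummond County: $866,182.624 × 0.01228 = $10,636.72262272
Glenbar CSD: $866,182.624 × 0.0139 = $12,039.9384736
City of Ashport: $866,182.624 × 0.00491 = $4,252.95668384
Sable Creek Township: $866,182.624 × 0.0059 = $5,110.4774816
Total = $10,636.72262272 + $12,039.9384736 + $4,252.95668384 + $5,110.4774816 = $32,040.09526176

$32,040.10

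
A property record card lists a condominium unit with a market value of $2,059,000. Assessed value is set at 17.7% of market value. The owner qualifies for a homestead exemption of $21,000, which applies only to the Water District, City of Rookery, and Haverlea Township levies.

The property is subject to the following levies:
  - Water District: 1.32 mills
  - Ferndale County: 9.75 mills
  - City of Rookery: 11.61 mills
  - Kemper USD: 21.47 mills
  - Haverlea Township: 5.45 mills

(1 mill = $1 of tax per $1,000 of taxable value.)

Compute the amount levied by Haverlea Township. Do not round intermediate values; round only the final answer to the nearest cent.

Assessed value = $2,059,000 × 0.177 = $364,443
Haverlea Township taxable value = $364,443 − $21,000 = $343,443
Haverlea Township levy = $343,443 × 0.00545 = $1,871.76435

$1,871.76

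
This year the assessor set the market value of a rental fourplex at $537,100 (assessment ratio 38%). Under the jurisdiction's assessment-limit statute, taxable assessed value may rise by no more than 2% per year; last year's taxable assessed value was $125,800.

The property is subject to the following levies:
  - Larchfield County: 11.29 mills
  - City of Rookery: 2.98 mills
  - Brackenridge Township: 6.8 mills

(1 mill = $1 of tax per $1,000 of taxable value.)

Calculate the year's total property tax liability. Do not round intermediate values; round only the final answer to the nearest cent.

Uncapped assessed value = $537,100 × 0.38 = $204,098
Cap limit = $125,800 × 1.02 = $128,316
Taxable assessed value = min($204,098, $128,316) = $128,316 (cap binds)
Larchfield County: $128,316 × 0.01129 = $1,448.68764
City of Rookery: $128,316 × 0.00298 = $382.38168
Brackenridge Township: $128,316 × 0.0068 = $872.5488
Total = $2,703.61812

$2,703.62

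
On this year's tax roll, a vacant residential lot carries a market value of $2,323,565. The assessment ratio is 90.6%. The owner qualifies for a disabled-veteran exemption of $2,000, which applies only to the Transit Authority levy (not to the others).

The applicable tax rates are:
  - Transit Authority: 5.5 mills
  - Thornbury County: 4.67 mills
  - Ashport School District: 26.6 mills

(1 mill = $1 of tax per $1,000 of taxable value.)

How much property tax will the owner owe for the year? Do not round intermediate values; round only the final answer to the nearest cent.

Assessed value = $2,323,565 × 0.906 = $2,105,149.89
Transit Authority: ($2,105,149.89 − $2,000) × 0.0055 = $2,103,149.89 × 0.0055 = $11,567.324395
Thornbury County: $2,105,149.89 × 0.00467 = $9,831.0499863
Ashport School District: $2,105,149.89 × 0.0266 = $55,996.987074
Total = $77,395.3614553

$77,395.36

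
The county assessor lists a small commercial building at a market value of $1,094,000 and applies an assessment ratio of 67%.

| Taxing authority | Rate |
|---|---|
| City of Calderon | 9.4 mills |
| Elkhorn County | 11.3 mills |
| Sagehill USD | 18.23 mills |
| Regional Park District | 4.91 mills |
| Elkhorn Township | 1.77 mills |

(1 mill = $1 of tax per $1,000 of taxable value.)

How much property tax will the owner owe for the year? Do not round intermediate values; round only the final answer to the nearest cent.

$33,431.22

Assessed value = $1,094,000 × 0.67 = $732,980
City of Calderon: $732,980 × 0.0094 = $6,890.012
Elkhorn County: $732,980 × 0.0113 = $8,282.674
Sagehill USD: $732,980 × 0.01823 = $13,362.2254
Regional Park District: $732,980 × 0.00491 = $3,598.9318
Elkhorn Township: $732,980 × 0.00177 = $1,297.3746
Total = $6,890.012 + $8,282.674 + $13,362.2254 + $3,598.9318 + $1,297.3746 = $33,431.2178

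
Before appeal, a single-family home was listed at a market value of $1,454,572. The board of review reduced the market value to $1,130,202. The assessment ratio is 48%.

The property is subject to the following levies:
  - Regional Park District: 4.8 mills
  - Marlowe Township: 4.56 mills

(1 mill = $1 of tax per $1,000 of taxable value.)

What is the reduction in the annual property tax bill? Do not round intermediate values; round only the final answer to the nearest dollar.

$1,457

Old assessed value = $1,454,572 × 0.48 = $698,194.56
New assessed value = $1,130,202 × 0.48 = $542,496.96
Combined rate = 0.0048 + 0.00456 = 0.00936
Old tax = $698,194.56 × 0.00936 = $6,535.1010816
New tax = $542,496.96 × 0.00936 = $5,077.7715456
Reduction = $6,535.1010816 − $5,077.7715456 = $1,457.329536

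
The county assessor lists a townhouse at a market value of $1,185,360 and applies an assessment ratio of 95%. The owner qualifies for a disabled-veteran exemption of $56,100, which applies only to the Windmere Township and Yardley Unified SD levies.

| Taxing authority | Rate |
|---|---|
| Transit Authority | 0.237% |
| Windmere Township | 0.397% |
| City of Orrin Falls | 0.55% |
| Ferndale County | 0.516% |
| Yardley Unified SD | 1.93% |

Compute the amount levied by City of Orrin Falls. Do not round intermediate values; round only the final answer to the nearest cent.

Assessed value = $1,185,360 × 0.95 = $1,126,092
City of Orrin Falls taxable value = $1,126,092 (exemption does not apply)
City of Orrin Falls levy = $1,126,092 × 0.0055 = $6,193.506

$6,193.51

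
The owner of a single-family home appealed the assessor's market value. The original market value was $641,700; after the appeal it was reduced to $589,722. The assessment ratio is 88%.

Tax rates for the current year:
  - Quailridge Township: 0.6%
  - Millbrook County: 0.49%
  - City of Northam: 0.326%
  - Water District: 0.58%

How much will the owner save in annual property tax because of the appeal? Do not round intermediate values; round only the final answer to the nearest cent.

Old assessed value = $641,700 × 0.88 = $564,696
New assessed value = $589,722 × 0.88 = $518,955.36
Combined rate = 0.006 + 0.0049 + 0.00326 + 0.0058 = 0.01996
Old tax = $564,696 × 0.01996 = $11,271.33216
New tax = $518,955.36 × 0.01996 = $10,358.3489856
Reduction = $11,271.33216 − $10,358.3489856 = $912.9831744

$912.98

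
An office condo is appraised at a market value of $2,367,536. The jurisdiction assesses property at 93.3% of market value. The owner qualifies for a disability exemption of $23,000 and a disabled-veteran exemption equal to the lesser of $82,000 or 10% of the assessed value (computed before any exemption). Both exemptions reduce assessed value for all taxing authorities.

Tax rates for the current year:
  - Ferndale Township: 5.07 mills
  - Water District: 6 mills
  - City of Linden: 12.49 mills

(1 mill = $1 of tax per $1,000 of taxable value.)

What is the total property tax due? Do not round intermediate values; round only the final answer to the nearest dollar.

$49,568

Assessed value = $2,367,536 × 0.933 = $2,208,911.088
Disabled-veteran exemption = min($82,000, 10% × $2,208,911.088) = min($82,000, $220,891.1088) = $82,000 (dollar cap binds)
Taxable value = $2,208,911.088 − $23,000 − $82,000 = $2,103,911.088
Ferndale Township: $2,103,911.088 × 0.00507 = $10,666.82921616
Water District: $2,103,911.088 × 0.006 = $12,623.466528
City of Linden: $2,103,911.088 × 0.01249 = $26,277.84948912
Total = $49,568.14523328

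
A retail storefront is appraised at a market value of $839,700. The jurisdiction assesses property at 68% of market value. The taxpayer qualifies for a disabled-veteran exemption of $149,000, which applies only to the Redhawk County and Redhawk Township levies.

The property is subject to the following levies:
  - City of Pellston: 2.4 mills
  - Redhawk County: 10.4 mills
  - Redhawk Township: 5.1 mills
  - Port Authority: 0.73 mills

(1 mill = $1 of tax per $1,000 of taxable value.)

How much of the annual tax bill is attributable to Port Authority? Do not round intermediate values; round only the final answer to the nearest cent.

Assessed value = $839,700 × 0.68 = $570,996
Port Authority taxable value = $570,996 (exemption does not apply)
Port Authority levy = $570,996 × 0.00073 = $416.82708

$416.83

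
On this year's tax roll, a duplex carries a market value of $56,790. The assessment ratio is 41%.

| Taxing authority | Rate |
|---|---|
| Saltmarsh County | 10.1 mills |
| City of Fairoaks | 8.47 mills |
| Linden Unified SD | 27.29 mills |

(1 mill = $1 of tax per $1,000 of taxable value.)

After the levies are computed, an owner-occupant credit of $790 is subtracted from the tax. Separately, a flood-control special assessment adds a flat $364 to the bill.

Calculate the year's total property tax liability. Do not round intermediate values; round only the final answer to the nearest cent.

Assessed value = $56,790 × 0.41 = $23,283.9
Saltmarsh County: $23,283.9 × 0.0101 = $235.16739
City of Fairoaks: $23,283.9 × 0.00847 = $197.214633
Linden Unified SD: $23,283.9 × 0.02729 = $635.417631
Levies subtotal = $1,067.799654
After credit = $1,067.799654 − $790 = $277.799654
Total = $277.799654 + $364 = $641.799654

$641.80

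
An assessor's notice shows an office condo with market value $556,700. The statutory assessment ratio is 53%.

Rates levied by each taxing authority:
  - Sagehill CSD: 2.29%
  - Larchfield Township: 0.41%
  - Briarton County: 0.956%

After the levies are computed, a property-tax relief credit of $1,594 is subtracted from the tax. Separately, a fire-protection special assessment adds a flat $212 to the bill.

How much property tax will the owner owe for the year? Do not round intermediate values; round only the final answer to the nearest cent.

Assessed value = $556,700 × 0.53 = $295,051
Sagehill CSD: $295,051 × 0.0229 = $6,756.6679
Larchfield Township: $295,051 × 0.0041 = $1,209.7091
Briarton County: $295,051 × 0.00956 = $2,820.68756
Levies subtotal = $10,787.06456
After credit = $10,787.06456 − $1,594 = $9,193.06456
Total = $9,193.06456 + $212 = $9,405.06456

$9,405.06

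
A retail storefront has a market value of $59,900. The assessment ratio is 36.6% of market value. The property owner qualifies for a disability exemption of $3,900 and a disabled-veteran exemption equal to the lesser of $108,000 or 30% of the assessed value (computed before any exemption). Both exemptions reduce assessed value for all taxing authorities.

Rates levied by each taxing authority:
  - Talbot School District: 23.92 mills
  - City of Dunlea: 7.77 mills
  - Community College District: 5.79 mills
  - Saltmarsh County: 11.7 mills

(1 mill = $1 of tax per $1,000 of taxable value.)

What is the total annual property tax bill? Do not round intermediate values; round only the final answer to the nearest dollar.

$563

Assessed value = $59,900 × 0.366 = $21,923.4
Disabled-veteran exemption = min($108,000, 30% × $21,923.4) = min($108,000, $6,577.02) = $6,577.02 (percentage binds)
Taxable value = $21,923.4 − $3,900 − $6,577.02 = $11,446.38
Talbot School District: $11,446.38 × 0.02392 = $273.7974096
City of Dunlea: $11,446.38 × 0.00777 = $88.9383726
Community College District: $11,446.38 × 0.00579 = $66.2745402
Saltmarsh County: $11,446.38 × 0.0117 = $133.922646
Total = $562.9329684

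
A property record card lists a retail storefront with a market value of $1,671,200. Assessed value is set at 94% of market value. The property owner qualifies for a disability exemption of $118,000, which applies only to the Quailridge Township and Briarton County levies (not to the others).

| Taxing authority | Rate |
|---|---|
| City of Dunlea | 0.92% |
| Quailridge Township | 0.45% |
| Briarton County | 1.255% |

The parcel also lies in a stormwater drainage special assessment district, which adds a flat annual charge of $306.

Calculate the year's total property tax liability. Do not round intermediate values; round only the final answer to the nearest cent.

$39,530.96

Assessed value = $1,671,200 × 0.94 = $1,570,928
City of Dunlea: $1,570,928 × 0.0092 = $14,452.5376
Quailridge Township: ($1,570,928 − $118,000) × 0.0045 = $1,452,928 × 0.0045 = $6,538.176
Briarton County: ($1,570,928 − $118,000) × 0.01255 = $1,452,928 × 0.01255 = $18,234.2464
Levies subtotal = $39,224.96
Total = $39,224.96 + $306 = $39,530.96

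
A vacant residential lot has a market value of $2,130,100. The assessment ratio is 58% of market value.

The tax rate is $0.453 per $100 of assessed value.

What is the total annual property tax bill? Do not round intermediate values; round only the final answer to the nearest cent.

$5,596.62

Assessed value = $2,130,100 × 0.58 = $1,235,458
Tax = $1,235,458 × 0.00453 = $5,596.62474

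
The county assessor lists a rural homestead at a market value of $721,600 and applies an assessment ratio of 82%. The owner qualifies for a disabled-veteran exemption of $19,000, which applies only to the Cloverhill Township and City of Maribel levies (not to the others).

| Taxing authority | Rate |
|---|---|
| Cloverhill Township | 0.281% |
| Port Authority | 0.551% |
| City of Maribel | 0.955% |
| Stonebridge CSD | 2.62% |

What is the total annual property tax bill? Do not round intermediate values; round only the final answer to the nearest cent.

$25,841.91

Assessed value = $721,600 × 0.82 = $591,712
Cloverhill Township: ($591,712 − $19,000) × 0.00281 = $572,712 × 0.00281 = $1,609.32072
Port Authority: $591,712 × 0.00551 = $3,260.33312
City of Maribel: ($591,712 − $19,000) × 0.00955 = $572,712 × 0.00955 = $5,469.3996
Stonebridge CSD: $591,712 × 0.0262 = $15,502.8544
Total = $25,841.90784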